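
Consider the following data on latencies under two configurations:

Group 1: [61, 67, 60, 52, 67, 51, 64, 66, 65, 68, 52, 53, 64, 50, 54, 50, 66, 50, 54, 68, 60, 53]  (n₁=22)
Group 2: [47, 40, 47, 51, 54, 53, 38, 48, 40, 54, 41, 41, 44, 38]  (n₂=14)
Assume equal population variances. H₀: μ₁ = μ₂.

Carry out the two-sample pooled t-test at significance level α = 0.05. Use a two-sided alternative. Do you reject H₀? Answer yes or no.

x̄₁=58.864, s₁=6.923, n₁=22
x̄₂=45.429, s₂=5.932, n₂=14
s_p² = [21·6.923² + 13·5.932²]/34 = 43.0594
SE = √(s_p²·(1/22+1/14)) = 2.2434
t = (58.864−45.429)/2.2434 = 5.9887
df = 34
p-value (two-sided) = 0.00000
At α=0.05: p < α → reject H₀

reject H₀: yes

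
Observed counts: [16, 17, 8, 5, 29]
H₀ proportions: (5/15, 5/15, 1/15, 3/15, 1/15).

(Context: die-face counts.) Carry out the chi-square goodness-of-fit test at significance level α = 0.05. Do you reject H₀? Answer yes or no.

n = 75; E_i = n·p_i = [25.00, 25.00, 5.00, 15.00, 5.00]
χ² = (16−25.00)²/25.00 + (17−25.00)²/25.00 + (8−5.00)²/5.00 + (5−15.00)²/15.00 + (29−5.00)²/5.00 = 129.4667
df = 4
p-value (upper-tail) = 0.00000
At α=0.05: p < α → reject H₀

reject H₀: yes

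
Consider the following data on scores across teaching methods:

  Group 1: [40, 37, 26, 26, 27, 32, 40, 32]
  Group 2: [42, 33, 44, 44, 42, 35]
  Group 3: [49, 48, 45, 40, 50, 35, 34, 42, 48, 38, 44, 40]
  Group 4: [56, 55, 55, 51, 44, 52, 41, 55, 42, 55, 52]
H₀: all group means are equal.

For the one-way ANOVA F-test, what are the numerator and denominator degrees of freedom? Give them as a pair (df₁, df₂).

k = 4 groups, N = 37 total
df = (k−1, N−k) = (4−1, 37−4) = (3, 33)

degrees of freedom = [3, 33]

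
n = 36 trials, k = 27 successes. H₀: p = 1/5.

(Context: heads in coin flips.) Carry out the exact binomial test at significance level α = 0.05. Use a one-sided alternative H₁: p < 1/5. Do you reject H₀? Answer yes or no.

reject H₀: no

Exact binomial: n=36, k=27, p₀=1/5=0.2000
P(X≤27) from Σ C(n,i)·p₀^i·(1−p₀)^(n−i)
p-value (one-sided, H₁ less) = 1.00000
At α=0.05: p ≥ α → fail to reject H₀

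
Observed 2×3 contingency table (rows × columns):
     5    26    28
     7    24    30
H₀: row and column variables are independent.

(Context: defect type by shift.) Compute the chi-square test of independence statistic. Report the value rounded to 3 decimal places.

test statistic = 0.449

Row totals [59, 61], col totals [12, 50, 58], n=120
χ² = (5−5.90)²/5.90 + (26−24.58)²/24.58 + (28−28.52)²/28.52 + (7−6.10)²/6.10 + (24−25.42)²/25.42 + (30−29.48)²/29.48 = 0.4491
df = 2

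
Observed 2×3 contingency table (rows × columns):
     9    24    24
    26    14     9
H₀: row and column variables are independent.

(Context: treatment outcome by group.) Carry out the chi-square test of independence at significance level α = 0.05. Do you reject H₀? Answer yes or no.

reject H₀: yes

Row totals [57, 49], col totals [35, 38, 33], n=106
χ² = (9−18.82)²/18.82 + (24−20.43)²/20.43 + (24−17.75)²/17.75 + (26−16.18)²/16.18 + (14−17.57)²/17.57 + (9−15.25)²/15.25 = 17.2011
df = 2
p-value (upper-tail) = 0.00018
At α=0.05: p < α → reject H₀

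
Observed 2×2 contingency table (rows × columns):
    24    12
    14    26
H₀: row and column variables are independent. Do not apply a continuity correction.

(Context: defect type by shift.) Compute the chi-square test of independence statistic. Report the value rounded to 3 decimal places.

test statistic = 7.600

Row totals [36, 40], col totals [38, 38], n=76
χ² = (24−18.00)²/18.00 + (12−18.00)²/18.00 + (14−20.00)²/20.00 + (26−20.00)²/20.00 = 7.6000
df = 1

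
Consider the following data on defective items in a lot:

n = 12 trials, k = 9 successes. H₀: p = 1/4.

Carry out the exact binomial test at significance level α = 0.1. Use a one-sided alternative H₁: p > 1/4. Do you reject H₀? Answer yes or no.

reject H₀: yes

Exact binomial: n=12, k=9, p₀=1/4=0.2500
P(X≥9) from Σ C(n,i)·p₀^i·(1−p₀)^(n−i)
p-value (one-sided, H₁ greater) = 0.00039
At α=0.1: p < α → reject H₀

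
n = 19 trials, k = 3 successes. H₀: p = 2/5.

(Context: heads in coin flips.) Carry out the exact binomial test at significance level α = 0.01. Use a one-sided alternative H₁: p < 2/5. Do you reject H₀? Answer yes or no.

Exact binomial: n=19, k=3, p₀=2/5=0.4000
P(X≤3) from Σ C(n,i)·p₀^i·(1−p₀)^(n−i)
p-value (one-sided, H₁ less) = 0.02296
At α=0.01: p ≥ α → fail to reject H₀

reject H₀: no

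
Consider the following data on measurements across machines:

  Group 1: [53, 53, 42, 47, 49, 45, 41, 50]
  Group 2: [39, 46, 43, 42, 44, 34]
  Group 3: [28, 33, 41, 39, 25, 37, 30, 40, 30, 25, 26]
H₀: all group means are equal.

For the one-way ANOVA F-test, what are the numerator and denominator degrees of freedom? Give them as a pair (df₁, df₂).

k = 3 groups, N = 25 total
df = (k−1, N−k) = (3−1, 25−3) = (2, 22)

degrees of freedom = [2, 22]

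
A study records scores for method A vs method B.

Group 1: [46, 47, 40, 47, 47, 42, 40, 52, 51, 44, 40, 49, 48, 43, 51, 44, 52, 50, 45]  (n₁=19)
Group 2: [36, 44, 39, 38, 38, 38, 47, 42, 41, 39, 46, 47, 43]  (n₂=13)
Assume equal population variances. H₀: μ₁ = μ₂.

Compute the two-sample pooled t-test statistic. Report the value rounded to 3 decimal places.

x̄₁=46.211, s₁=4.049, n₁=19
x̄₂=41.385, s₂=3.754, n₂=13
s_p² = [18·4.049² + 12·3.754²]/30 = 15.4745
SE = √(s_p²·(1/19+1/13)) = 1.4159
t = (46.211−41.385)/1.4159 = 3.4084
df = 30

test statistic = 3.408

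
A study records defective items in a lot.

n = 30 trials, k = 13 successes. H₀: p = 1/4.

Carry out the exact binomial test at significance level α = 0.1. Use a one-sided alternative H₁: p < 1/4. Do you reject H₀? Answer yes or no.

reject H₀: no

Exact binomial: n=30, k=13, p₀=1/4=0.2500
P(X≤13) from Σ C(n,i)·p₀^i·(1−p₀)^(n−i)
p-value (one-sided, H₁ less) = 0.99182
At α=0.1: p ≥ α → fail to reject H₀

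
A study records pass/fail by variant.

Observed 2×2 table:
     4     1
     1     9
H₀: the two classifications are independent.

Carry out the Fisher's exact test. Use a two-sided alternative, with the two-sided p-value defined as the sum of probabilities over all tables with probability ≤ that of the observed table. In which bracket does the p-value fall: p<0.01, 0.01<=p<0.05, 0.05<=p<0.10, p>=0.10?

Margins: r₁=5, r₂=10, c₁=5, c₂=10, n=15
p_obs = C(5,4)·C(10,1)/C(15,5); sum pmf over tables with pmf ≤ p_obs
p-value (two-sided) = 0.01698
→ bracket: 0.01<=p<0.05

p-value bracket: 0.01<=p<0.05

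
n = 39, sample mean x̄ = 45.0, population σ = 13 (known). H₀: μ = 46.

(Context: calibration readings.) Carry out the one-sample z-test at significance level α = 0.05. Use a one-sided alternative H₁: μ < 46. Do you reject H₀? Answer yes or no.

SE = σ/√n = 13/√39 = 2.0817
z = (x̄−μ₀)/SE = (45.0−46)/2.0817 = -0.4804
p-value (one-sided, H₁ less) = 0.31548
At α=0.05: p ≥ α → fail to reject H₀

reject H₀: no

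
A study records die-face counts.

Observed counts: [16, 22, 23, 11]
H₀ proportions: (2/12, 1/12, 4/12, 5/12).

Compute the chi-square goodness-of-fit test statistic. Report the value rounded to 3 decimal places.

n = 72; E_i = n·p_i = [12.00, 6.00, 24.00, 30.00]
χ² = (16−12.00)²/12.00 + (22−6.00)²/6.00 + (23−24.00)²/24.00 + (11−30.00)²/30.00 = 56.0750
df = 3

test statistic = 56.075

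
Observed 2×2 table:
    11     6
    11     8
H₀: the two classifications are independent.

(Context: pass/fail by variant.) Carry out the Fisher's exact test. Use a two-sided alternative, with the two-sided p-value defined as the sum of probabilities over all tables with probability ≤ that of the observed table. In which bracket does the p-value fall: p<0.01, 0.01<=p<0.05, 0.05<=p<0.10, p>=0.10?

Margins: r₁=17, r₂=19, c₁=22, c₂=14, n=36
p_obs = C(17,11)·C(19,11)/C(36,22); sum pmf over tables with pmf ≤ p_obs
p-value (two-sided) = 0.74187
→ bracket: p>=0.10

p-value bracket: p>=0.10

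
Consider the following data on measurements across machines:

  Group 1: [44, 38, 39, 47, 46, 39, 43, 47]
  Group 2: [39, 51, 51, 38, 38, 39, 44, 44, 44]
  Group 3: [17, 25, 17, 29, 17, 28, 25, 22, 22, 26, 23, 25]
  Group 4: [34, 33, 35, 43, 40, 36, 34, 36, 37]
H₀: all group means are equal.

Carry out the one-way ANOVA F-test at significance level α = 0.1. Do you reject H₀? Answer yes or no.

reject H₀: yes

Group means [42.88, 43.11, 23.00, 36.44], grand mean 35.132
SSB = Σnᵢ(x̄ᵢ−x̄)² = 2834.356; SSW = ΣΣ(x−x̄ᵢ)² = 585.986
MSB = 2834.356/3 = 944.7853; MSW = 585.986/34 = 17.2349
F = MSB/MSW = 54.8182
df = (3, 34)
p-value (upper-tail) = 0.00000
At α=0.1: p < α → reject H₀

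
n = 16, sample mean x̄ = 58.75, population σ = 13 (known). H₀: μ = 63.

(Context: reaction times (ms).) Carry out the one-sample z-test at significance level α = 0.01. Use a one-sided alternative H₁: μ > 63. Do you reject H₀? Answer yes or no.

SE = σ/√n = 13/√16 = 3.2500
z = (x̄−μ₀)/SE = (58.75−63)/3.2500 = -1.3077
p-value (one-sided, H₁ greater) = 0.90451
At α=0.01: p ≥ α → fail to reject H₀

reject H₀: no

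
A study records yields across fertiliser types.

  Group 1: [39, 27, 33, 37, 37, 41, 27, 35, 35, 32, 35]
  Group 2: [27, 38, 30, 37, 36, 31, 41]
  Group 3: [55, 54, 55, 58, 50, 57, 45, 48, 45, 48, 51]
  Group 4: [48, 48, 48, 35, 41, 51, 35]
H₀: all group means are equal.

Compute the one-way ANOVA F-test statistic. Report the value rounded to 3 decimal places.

Group means [34.36, 34.29, 51.45, 43.71], grand mean 41.389
SSB = Σnᵢ(x̄ᵢ−x̄)² = 2048.426; SSW = ΣΣ(x−x̄ᵢ)² = 830.130
MSB = 2048.426/3 = 682.8086; MSW = 830.130/32 = 25.9416
F = MSB/MSW = 26.3210
df = (3, 32)

test statistic = 26.321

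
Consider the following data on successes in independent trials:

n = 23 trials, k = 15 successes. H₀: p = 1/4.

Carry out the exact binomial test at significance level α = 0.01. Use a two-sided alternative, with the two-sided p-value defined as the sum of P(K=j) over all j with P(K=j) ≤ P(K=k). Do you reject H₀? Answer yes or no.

Exact binomial: n=23, k=15, p₀=1/4=0.2500
P(X=j) = C(n,j)·p₀^j·(1−p₀)^(n−j); p = Σ P(X=j) over j with P(X=j) ≤ P(X=15)
p-value (two-sided) = 0.00005
At α=0.01: p < α → reject H₀

reject H₀: yes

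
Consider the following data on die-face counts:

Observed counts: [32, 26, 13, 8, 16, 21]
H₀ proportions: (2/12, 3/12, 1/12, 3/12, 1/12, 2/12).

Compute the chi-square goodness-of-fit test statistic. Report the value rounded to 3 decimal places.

n = 116; E_i = n·p_i = [19.33, 29.00, 9.67, 29.00, 9.67, 19.33]
χ² = (32−19.33)²/19.33 + (26−29.00)²/29.00 + (13−9.67)²/9.67 + (8−29.00)²/29.00 + (16−9.67)²/9.67 + (21−19.33)²/19.33 = 29.2586
df = 5

test statistic = 29.259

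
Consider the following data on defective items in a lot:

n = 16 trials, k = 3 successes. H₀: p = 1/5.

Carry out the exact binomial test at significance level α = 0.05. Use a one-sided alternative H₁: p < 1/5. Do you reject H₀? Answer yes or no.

reject H₀: no

Exact binomial: n=16, k=3, p₀=1/5=0.2000
P(X≤3) from Σ C(n,i)·p₀^i·(1−p₀)^(n−i)
p-value (one-sided, H₁ less) = 0.59813
At α=0.05: p ≥ α → fail to reject H₀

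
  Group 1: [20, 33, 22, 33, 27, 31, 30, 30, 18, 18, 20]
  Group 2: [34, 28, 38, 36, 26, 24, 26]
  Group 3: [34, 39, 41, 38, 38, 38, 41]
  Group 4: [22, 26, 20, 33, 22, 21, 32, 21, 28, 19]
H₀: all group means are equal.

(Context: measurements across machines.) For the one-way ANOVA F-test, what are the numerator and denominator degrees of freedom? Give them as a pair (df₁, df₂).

degrees of freedom = [3, 31]

k = 4 groups, N = 35 total
df = (k−1, N−k) = (4−1, 35−4) = (3, 31)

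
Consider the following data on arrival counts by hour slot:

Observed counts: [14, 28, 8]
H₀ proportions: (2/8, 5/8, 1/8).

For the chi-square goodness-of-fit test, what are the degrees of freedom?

degrees of freedom = 2

df = k − 1 = 3 − 1 = 2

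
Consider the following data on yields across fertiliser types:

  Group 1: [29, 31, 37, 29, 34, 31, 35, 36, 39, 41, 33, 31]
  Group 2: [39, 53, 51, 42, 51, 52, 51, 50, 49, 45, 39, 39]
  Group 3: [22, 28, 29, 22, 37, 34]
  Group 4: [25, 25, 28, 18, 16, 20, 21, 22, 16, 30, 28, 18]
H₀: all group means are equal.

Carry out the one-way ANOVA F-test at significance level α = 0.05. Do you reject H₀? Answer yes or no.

Group means [33.83, 46.75, 28.67, 22.25], grand mean 33.476
SSB = Σnᵢ(x̄ᵢ−x̄)² = 3766.976; SSW = ΣΣ(x−x̄ᵢ)² = 957.500
MSB = 3766.976/3 = 1255.6587; MSW = 957.500/38 = 25.1974
F = MSB/MSW = 49.8329
df = (3, 38)
p-value (upper-tail) = 0.00000
At α=0.05: p < α → reject H₀

reject H₀: yes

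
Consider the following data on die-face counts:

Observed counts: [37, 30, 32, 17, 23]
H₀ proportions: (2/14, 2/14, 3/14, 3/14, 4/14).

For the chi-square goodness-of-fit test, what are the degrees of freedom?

degrees of freedom = 4

df = k − 1 = 5 − 1 = 4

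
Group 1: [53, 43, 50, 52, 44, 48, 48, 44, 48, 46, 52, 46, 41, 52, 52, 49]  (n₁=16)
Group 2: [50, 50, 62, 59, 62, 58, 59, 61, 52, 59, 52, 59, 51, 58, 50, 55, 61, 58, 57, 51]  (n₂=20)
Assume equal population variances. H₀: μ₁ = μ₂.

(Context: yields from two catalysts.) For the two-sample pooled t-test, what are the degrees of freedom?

df = n₁ + n₂ − 2 = 16 + 20 − 2 = 34

degrees of freedom = 34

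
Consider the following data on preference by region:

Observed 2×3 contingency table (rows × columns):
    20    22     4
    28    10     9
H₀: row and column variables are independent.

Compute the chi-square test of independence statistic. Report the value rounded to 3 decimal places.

test statistic = 7.747

Row totals [46, 47], col totals [48, 32, 13], n=93
χ² = (20−23.74)²/23.74 + (22−15.83)²/15.83 + (4−6.43)²/6.43 + (28−24.26)²/24.26 + (10−16.17)²/16.17 + (9−6.57)²/6.57 = 7.7466
df = 2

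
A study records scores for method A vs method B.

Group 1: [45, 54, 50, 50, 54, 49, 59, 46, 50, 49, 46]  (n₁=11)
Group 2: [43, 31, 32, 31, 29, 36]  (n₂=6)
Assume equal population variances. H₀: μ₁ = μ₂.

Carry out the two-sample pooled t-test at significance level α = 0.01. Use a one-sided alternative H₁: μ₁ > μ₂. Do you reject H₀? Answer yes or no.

reject H₀: yes

x̄₁=50.182, s₁=4.143, n₁=11
x̄₂=33.667, s₂=5.125, n₂=6
s_p² = [10·4.143² + 5·5.125²]/15 = 20.1980
SE = √(s_p²·(1/11+1/6)) = 2.2809
t = (50.182−33.667)/2.2809 = 7.2406
df = 15
p-value (one-sided, H₁ greater) = 0.00000
At α=0.01: p < α → reject H₀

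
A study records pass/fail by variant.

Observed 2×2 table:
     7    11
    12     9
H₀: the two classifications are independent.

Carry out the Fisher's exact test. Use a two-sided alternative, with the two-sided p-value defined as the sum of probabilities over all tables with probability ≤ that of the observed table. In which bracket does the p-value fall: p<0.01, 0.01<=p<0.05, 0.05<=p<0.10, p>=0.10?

p-value bracket: p>=0.10

Margins: r₁=18, r₂=21, c₁=19, c₂=20, n=39
p_obs = C(18,7)·C(21,12)/C(39,19); sum pmf over tables with pmf ≤ p_obs
p-value (two-sided) = 0.34064
→ bracket: p>=0.10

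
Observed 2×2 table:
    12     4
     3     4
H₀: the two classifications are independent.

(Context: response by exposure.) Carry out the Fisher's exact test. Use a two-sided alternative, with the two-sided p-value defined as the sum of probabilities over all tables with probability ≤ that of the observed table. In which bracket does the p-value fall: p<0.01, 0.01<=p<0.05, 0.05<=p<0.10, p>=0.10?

Margins: r₁=16, r₂=7, c₁=15, c₂=8, n=23
p_obs = C(16,12)·C(7,3)/C(23,15); sum pmf over tables with pmf ≤ p_obs
p-value (two-sided) = 0.18190
→ bracket: p>=0.10

p-value bracket: p>=0.10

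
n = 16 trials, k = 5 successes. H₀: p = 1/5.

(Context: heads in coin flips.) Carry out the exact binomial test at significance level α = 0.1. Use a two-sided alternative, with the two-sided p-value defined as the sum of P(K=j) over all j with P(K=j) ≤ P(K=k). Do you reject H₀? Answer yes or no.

Exact binomial: n=16, k=5, p₀=1/5=0.2000
P(X=j) = C(n,j)·p₀^j·(1−p₀)^(n−j); p = Σ P(X=j) over j with P(X=j) ≤ P(X=5)
p-value (two-sided) = 0.34249
At α=0.1: p ≥ α → fail to reject H₀

reject H₀: no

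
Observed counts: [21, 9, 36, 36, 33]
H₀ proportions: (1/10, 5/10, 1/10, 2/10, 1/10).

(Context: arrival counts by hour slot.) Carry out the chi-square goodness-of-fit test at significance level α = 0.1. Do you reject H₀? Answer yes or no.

n = 135; E_i = n·p_i = [13.50, 67.50, 13.50, 27.00, 13.50]
χ² = (21−13.50)²/13.50 + (9−67.50)²/67.50 + (36−13.50)²/13.50 + (36−27.00)²/27.00 + (33−13.50)²/13.50 = 123.5333
df = 4
p-value (upper-tail) = 0.00000
At α=0.1: p < α → reject H₀

reject H₀: yes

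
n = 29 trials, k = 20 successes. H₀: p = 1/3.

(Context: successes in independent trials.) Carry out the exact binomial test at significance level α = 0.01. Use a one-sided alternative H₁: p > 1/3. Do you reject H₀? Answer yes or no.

Exact binomial: n=29, k=20, p₀=1/3=0.3333
P(X≥20) from Σ C(n,i)·p₀^i·(1−p₀)^(n−i)
p-value (one-sided, H₁ greater) = 0.00009
At α=0.01: p < α → reject H₀

reject H₀: yes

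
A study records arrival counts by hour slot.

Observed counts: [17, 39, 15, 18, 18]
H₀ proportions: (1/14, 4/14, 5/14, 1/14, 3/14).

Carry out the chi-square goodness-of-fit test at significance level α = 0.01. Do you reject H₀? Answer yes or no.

reject H₀: yes

n = 107; E_i = n·p_i = [7.64, 30.57, 38.21, 7.64, 22.93]
χ² = (17−7.64)²/7.64 + (39−30.57)²/30.57 + (15−38.21)²/38.21 + (18−7.64)²/7.64 + (18−22.93)²/22.93 = 42.9766
df = 4
p-value (upper-tail) = 0.00000
At α=0.01: p < α → reject H₀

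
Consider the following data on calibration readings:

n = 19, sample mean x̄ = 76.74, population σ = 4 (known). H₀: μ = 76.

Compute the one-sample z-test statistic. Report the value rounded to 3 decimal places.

test statistic = 0.806

SE = σ/√n = 4/√19 = 0.9177
z = (x̄−μ₀)/SE = (76.74−76)/0.9177 = 0.8064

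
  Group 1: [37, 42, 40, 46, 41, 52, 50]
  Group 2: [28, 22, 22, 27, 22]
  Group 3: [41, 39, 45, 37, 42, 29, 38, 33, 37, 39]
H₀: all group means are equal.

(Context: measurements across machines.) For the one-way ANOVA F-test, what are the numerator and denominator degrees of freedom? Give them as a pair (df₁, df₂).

degrees of freedom = [2, 19]

k = 3 groups, N = 22 total
df = (k−1, N−k) = (3−1, 22−3) = (2, 19)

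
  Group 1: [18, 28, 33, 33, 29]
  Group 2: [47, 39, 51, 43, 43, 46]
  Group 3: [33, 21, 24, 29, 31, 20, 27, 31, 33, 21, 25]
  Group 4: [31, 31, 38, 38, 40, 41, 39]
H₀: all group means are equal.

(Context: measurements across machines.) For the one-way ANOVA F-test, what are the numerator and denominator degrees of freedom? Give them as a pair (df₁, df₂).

degrees of freedom = [3, 25]

k = 4 groups, N = 29 total
df = (k−1, N−k) = (4−1, 29−4) = (3, 25)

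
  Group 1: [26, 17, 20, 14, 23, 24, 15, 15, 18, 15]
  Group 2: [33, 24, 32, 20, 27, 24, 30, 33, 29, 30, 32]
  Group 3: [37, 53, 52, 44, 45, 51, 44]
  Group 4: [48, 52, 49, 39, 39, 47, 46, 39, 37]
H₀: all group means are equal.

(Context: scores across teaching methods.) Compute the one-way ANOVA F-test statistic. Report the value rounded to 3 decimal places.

Group means [18.70, 28.55, 46.57, 44.00], grand mean 33.054
SSB = Σnᵢ(x̄ᵢ−x̄)² = 4641.350; SSW = ΣΣ(x−x̄ᵢ)² = 792.542
MSB = 4641.350/3 = 1547.1168; MSW = 792.542/33 = 24.0164
F = MSB/MSW = 64.4192
df = (3, 33)

test statistic = 64.419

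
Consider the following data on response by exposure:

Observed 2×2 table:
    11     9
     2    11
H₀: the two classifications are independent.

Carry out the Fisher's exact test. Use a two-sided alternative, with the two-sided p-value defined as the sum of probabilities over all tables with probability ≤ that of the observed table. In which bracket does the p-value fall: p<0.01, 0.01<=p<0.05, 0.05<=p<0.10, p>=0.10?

p-value bracket: 0.01<=p<0.05

Margins: r₁=20, r₂=13, c₁=13, c₂=20, n=33
p_obs = C(20,11)·C(13,2)/C(33,13); sum pmf over tables with pmf ≤ p_obs
p-value (two-sided) = 0.03249
→ bracket: 0.01<=p<0.05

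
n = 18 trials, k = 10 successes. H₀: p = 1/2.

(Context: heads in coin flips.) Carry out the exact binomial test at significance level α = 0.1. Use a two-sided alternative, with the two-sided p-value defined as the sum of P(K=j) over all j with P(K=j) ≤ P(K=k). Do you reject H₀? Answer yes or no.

reject H₀: no

Exact binomial: n=18, k=10, p₀=1/2=0.5000
P(X=j) = C(n,j)·p₀^j·(1−p₀)^(n−j); p = Σ P(X=j) over j with P(X=j) ≤ P(X=10)
p-value (two-sided) = 0.81453
At α=0.1: p ≥ α → fail to reject H₀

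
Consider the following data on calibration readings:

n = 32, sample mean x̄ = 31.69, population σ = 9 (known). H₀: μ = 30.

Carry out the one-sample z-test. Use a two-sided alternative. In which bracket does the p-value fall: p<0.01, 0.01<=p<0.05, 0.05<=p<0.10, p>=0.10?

SE = σ/√n = 9/√32 = 1.5910
z = (x̄−μ₀)/SE = (31.69−30)/1.5910 = 1.0622
p-value (two-sided) = 0.28813
→ bracket: p>=0.10

p-value bracket: p>=0.10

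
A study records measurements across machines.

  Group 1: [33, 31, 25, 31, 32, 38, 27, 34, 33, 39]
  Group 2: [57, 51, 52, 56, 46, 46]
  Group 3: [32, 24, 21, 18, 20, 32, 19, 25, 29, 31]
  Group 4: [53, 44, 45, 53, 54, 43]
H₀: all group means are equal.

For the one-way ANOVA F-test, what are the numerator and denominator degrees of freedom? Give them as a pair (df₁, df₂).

k = 4 groups, N = 32 total
df = (k−1, N−k) = (4−1, 32−4) = (3, 28)

degrees of freedom = [3, 28]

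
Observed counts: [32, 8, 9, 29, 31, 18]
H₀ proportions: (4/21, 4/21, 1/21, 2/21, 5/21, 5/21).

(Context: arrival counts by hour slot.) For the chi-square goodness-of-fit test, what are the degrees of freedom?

df = k − 1 = 6 − 1 = 5

degrees of freedom = 5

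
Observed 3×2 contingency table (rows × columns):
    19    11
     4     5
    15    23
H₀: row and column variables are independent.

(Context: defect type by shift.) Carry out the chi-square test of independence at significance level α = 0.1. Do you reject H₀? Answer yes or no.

Row totals [30, 9, 38], col totals [38, 39], n=77
χ² = (19−14.81)²/14.81 + (11−15.19)²/15.19 + (4−4.44)²/4.44 + (5−4.56)²/4.56 + (15−18.75)²/18.75 + (23−19.25)²/19.25 = 3.9163
df = 2
p-value (upper-tail) = 0.14112
At α=0.1: p ≥ α → fail to reject H₀

reject H₀: no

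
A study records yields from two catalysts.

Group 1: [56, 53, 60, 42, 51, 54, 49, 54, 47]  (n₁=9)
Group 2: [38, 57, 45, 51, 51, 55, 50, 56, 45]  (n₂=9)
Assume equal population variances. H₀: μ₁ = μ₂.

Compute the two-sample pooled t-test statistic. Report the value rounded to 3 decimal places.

x̄₁=51.778, s₁=5.286, n₁=9
x̄₂=49.778, s₂=6.180, n₂=9
s_p² = [8·5.286² + 8·6.180²]/16 = 33.0694
SE = √(s_p²·(1/9+1/9)) = 2.7109
t = (51.778−49.778)/2.7109 = 0.7378
df = 16

test statistic = 0.738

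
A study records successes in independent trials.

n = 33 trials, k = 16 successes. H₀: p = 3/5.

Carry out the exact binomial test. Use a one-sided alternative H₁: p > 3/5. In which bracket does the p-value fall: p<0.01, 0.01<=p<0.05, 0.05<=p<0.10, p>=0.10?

Exact binomial: n=33, k=16, p₀=3/5=0.6000
P(X≥16) from Σ C(n,i)·p₀^i·(1−p₀)^(n−i)
p-value (one-sided, H₁ greater) = 0.93545
→ bracket: p>=0.10

p-value bracket: p>=0.10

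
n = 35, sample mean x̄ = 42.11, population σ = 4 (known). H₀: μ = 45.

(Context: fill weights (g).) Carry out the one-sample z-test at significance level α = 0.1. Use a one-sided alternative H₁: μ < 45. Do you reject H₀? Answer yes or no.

reject H₀: yes

SE = σ/√n = 4/√35 = 0.6761
z = (x̄−μ₀)/SE = (42.11−45)/0.6761 = -4.2744
p-value (one-sided, H₁ less) = 0.00001
At α=0.1: p < α → reject H₀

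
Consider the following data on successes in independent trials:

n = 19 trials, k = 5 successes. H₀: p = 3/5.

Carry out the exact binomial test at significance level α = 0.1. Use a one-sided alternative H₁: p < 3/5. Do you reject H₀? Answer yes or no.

reject H₀: yes

Exact binomial: n=19, k=5, p₀=3/5=0.6000
P(X≤5) from Σ C(n,i)·p₀^i·(1−p₀)^(n−i)
p-value (one-sided, H₁ less) = 0.00307
At α=0.1: p < α → reject H₀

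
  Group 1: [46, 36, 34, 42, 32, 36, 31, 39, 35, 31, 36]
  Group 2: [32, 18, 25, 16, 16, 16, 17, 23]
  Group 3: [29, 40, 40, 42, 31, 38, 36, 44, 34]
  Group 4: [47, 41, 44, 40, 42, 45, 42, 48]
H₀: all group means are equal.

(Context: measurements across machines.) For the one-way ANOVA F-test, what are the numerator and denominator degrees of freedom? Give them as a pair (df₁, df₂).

degrees of freedom = [3, 32]

k = 4 groups, N = 36 total
df = (k−1, N−k) = (4−1, 36−4) = (3, 32)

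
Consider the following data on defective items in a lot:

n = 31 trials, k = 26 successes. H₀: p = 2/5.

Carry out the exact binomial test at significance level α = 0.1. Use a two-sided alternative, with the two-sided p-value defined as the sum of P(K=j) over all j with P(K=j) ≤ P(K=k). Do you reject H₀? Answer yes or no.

Exact binomial: n=31, k=26, p₀=2/5=0.4000
P(X=j) = C(n,j)·p₀^j·(1−p₀)^(n−j); p = Σ P(X=j) over j with P(X=j) ≤ P(X=26)
p-value (two-sided) = 0.00000
At α=0.1: p < α → reject H₀

reject H₀: yes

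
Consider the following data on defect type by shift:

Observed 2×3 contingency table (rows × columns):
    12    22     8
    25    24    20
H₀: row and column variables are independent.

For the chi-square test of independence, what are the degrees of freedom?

df = (r−1)(c−1) = (2−1)·(3−1) = 2

degrees of freedom = 2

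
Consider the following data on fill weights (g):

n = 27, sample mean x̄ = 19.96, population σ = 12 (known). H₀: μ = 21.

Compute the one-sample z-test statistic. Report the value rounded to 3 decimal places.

SE = σ/√n = 12/√27 = 2.3094
z = (x̄−μ₀)/SE = (19.96−21)/2.3094 = -0.4503

test statistic = -0.450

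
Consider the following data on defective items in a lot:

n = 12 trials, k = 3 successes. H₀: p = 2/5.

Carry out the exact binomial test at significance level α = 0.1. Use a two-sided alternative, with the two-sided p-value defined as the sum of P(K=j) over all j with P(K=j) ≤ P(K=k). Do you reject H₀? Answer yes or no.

Exact binomial: n=12, k=3, p₀=2/5=0.4000
P(X=j) = C(n,j)·p₀^j·(1−p₀)^(n−j); p = Σ P(X=j) over j with P(X=j) ≤ P(X=3)
p-value (two-sided) = 0.38355
At α=0.1: p ≥ α → fail to reject H₀

reject H₀: no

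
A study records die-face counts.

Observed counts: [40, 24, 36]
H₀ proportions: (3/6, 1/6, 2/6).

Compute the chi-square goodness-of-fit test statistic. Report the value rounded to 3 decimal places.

test statistic = 5.440

n = 100; E_i = n·p_i = [50.00, 16.67, 33.33]
χ² = (40−50.00)²/50.00 + (24−16.67)²/16.67 + (36−33.33)²/33.33 = 5.4400
df = 2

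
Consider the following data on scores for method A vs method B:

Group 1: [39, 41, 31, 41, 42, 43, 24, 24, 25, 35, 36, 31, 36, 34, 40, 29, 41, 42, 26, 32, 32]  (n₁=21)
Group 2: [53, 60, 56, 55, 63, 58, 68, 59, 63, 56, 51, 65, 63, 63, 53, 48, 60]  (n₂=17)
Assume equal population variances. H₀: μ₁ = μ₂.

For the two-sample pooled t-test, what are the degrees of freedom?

df = n₁ + n₂ − 2 = 21 + 17 − 2 = 36

degrees of freedom = 36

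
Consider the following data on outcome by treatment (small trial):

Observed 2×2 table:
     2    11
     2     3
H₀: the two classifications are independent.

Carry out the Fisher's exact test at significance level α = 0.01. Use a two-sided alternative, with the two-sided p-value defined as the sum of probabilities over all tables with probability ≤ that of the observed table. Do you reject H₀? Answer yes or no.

Margins: r₁=13, r₂=5, c₁=4, c₂=14, n=18
p_obs = C(13,2)·C(5,2)/C(18,4); sum pmf over tables with pmf ≤ p_obs
p-value (two-sided) = 0.53268
At α=0.01: p ≥ α → fail to reject H₀

reject H₀: no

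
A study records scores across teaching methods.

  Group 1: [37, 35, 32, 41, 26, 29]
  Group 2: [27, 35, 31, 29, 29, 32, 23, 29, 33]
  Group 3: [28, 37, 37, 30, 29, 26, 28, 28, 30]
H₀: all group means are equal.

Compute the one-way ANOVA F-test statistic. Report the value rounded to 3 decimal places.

test statistic = 1.393

Group means [33.33, 29.78, 30.33], grand mean 30.875
SSB = Σnᵢ(x̄ᵢ−x̄)² = 49.736; SSW = ΣΣ(x−x̄ᵢ)² = 374.889
MSB = 49.736/2 = 24.8681; MSW = 374.889/21 = 17.8519
F = MSB/MSW = 1.3930
df = (2, 21)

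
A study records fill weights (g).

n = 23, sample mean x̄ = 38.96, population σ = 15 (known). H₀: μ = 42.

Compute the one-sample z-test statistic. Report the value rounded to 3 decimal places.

test statistic = -0.972

SE = σ/√n = 15/√23 = 3.1277
z = (x̄−μ₀)/SE = (38.96−42)/3.1277 = -0.9720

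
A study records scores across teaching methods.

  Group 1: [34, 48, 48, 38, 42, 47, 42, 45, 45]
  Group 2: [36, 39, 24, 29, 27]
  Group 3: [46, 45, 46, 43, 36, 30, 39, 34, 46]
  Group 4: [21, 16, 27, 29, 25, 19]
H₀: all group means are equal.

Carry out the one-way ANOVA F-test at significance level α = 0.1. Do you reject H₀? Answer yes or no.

reject H₀: yes

Group means [43.22, 31.00, 40.56, 22.83], grand mean 36.069
SSB = Σnᵢ(x̄ᵢ−x̄)² = 1821.251; SSW = ΣΣ(x−x̄ᵢ)² = 756.611
MSB = 1821.251/3 = 607.0837; MSW = 756.611/25 = 30.2644
F = MSB/MSW = 20.0593
df = (3, 25)
p-value (upper-tail) = 0.00000
At α=0.1: p < α → reject H₀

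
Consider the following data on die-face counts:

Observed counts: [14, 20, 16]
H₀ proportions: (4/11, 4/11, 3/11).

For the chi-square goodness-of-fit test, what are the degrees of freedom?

degrees of freedom = 2

df = k − 1 = 3 − 1 = 2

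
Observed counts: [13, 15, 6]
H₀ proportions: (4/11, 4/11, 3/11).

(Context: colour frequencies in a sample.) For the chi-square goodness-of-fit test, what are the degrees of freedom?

degrees of freedom = 2

df = k − 1 = 3 − 1 = 2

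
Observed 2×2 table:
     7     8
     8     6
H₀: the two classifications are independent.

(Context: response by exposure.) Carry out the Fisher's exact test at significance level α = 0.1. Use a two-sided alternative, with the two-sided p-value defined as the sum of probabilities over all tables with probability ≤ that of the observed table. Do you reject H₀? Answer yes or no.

Margins: r₁=15, r₂=14, c₁=15, c₂=14, n=29
p_obs = C(15,7)·C(14,8)/C(29,15); sum pmf over tables with pmf ≤ p_obs
p-value (two-sided) = 0.71525
At α=0.1: p ≥ α → fail to reject H₀

reject H₀: no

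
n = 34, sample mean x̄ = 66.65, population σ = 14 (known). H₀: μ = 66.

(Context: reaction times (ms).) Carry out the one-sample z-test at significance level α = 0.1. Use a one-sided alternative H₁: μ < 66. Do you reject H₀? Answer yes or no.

SE = σ/√n = 14/√34 = 2.4010
z = (x̄−μ₀)/SE = (66.65−66)/2.4010 = 0.2707
p-value (one-sided, H₁ less) = 0.60670
At α=0.1: p ≥ α → fail to reject H₀

reject H₀: no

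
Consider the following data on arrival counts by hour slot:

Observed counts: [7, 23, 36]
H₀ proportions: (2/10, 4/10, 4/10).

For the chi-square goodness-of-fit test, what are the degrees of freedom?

degrees of freedom = 2

df = k − 1 = 3 − 1 = 2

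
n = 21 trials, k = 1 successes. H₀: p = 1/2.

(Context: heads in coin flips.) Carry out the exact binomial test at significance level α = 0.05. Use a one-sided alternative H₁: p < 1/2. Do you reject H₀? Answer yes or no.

reject H₀: yes

Exact binomial: n=21, k=1, p₀=1/2=0.5000
P(X≤1) from Σ C(n,i)·p₀^i·(1−p₀)^(n−i)
p-value (one-sided, H₁ less) = 0.00001
At α=0.05: p < α → reject H₀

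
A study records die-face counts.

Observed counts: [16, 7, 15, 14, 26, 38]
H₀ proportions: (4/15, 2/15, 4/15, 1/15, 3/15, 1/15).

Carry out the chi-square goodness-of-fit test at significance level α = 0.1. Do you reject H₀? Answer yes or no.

n = 116; E_i = n·p_i = [30.93, 15.47, 30.93, 7.73, 23.20, 7.73]
χ² = (16−30.93)²/30.93 + (7−15.47)²/15.47 + (15−30.93)²/30.93 + (14−7.73)²/7.73 + (26−23.20)²/23.20 + (38−7.73)²/7.73 = 143.9246
df = 5
p-value (upper-tail) = 0.00000
At α=0.1: p < α → reject H₀

reject H₀: yes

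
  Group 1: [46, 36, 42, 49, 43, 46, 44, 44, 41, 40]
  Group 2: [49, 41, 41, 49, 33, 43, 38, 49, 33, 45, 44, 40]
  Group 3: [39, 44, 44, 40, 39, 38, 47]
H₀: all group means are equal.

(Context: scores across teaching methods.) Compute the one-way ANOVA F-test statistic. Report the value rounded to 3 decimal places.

test statistic = 0.260

Group means [43.10, 42.08, 41.57], grand mean 42.310
SSB = Σnᵢ(x̄ᵢ−x̄)² = 10.676; SSW = ΣΣ(x−x̄ᵢ)² = 533.531
MSB = 10.676/2 = 5.3380; MSW = 533.531/26 = 20.5204
F = MSB/MSW = 0.2601
df = (2, 26)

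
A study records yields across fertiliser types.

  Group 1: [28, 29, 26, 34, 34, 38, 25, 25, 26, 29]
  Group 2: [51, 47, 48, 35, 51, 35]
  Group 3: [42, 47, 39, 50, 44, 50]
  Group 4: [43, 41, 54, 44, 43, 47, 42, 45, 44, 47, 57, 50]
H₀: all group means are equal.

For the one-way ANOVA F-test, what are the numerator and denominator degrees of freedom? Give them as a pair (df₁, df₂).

degrees of freedom = [3, 30]

k = 4 groups, N = 34 total
df = (k−1, N−k) = (4−1, 34−4) = (3, 30)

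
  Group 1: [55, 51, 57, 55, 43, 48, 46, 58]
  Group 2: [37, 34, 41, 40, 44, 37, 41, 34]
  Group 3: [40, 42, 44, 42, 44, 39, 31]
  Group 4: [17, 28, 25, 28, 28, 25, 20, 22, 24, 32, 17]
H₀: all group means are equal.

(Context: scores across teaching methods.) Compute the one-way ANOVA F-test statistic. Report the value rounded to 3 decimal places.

test statistic = 55.097

Group means [51.62, 38.50, 40.29, 24.18], grand mean 37.324
SSB = Σnᵢ(x̄ᵢ−x̄)² = 3608.501; SSW = ΣΣ(x−x̄ᵢ)² = 654.940
MSB = 3608.501/3 = 1202.8337; MSW = 654.940/30 = 21.8313
F = MSB/MSW = 55.0967
df = (3, 30)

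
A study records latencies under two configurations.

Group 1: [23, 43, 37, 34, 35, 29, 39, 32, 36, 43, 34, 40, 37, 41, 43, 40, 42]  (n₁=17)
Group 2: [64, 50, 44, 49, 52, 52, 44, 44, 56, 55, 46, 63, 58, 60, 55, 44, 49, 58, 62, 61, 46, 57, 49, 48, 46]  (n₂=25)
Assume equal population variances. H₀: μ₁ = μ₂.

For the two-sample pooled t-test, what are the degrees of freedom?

degrees of freedom = 40

df = n₁ + n₂ − 2 = 17 + 25 − 2 = 40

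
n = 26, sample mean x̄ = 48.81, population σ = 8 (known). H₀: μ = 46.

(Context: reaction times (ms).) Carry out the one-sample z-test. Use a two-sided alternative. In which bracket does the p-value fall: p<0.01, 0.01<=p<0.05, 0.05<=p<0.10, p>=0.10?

SE = σ/√n = 8/√26 = 1.5689
z = (x̄−μ₀)/SE = (48.81−46)/1.5689 = 1.7910
p-value (two-sided) = 0.07329
→ bracket: 0.05<=p<0.10

p-value bracket: 0.05<=p<0.10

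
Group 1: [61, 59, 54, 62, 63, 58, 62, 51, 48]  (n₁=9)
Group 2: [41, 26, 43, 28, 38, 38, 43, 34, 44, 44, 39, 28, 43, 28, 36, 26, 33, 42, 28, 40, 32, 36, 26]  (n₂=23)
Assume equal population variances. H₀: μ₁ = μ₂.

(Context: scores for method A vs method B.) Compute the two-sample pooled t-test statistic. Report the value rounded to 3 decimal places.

test statistic = 8.961

x̄₁=57.556, s₁=5.364, n₁=9
x̄₂=35.478, s₂=6.563, n₂=23
s_p² = [8·5.364² + 22·6.563²]/30 = 39.2654
SE = √(s_p²·(1/9+1/23)) = 2.4637
t = (57.556−35.478)/2.4637 = 8.9609
df = 30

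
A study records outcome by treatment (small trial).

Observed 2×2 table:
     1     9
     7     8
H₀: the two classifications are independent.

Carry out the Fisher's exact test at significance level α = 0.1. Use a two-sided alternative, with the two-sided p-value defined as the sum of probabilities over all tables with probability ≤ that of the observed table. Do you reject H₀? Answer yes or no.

Margins: r₁=10, r₂=15, c₁=8, c₂=17, n=25
p_obs = C(10,1)·C(15,7)/C(25,8); sum pmf over tables with pmf ≤ p_obs
p-value (two-sided) = 0.08754
At α=0.1: p < α → reject H₀

reject H₀: yes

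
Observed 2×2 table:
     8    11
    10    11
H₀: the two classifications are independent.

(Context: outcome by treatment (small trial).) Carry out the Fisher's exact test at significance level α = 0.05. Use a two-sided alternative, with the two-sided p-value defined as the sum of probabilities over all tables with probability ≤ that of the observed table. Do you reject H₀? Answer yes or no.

Margins: r₁=19, r₂=21, c₁=18, c₂=22, n=40
p_obs = C(19,8)·C(21,10)/C(40,18); sum pmf over tables with pmf ≤ p_obs
p-value (two-sided) = 0.76052
At α=0.05: p ≥ α → fail to reject H₀

reject H₀: no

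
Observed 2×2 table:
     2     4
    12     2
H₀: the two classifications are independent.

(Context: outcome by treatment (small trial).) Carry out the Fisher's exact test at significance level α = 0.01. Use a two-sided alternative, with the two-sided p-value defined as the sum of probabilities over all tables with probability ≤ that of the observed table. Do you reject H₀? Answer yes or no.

reject H₀: no

Margins: r₁=6, r₂=14, c₁=14, c₂=6, n=20
p_obs = C(6,2)·C(14,12)/C(20,14); sum pmf over tables with pmf ≤ p_obs
p-value (two-sided) = 0.03741
At α=0.01: p ≥ α → fail to reject H₀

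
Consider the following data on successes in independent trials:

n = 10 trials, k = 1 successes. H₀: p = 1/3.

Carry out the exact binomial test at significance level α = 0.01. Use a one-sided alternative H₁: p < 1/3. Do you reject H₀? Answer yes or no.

Exact binomial: n=10, k=1, p₀=1/3=0.3333
P(X≤1) from Σ C(n,i)·p₀^i·(1−p₀)^(n−i)
p-value (one-sided, H₁ less) = 0.10405
At α=0.01: p ≥ α → fail to reject H₀

reject H₀: no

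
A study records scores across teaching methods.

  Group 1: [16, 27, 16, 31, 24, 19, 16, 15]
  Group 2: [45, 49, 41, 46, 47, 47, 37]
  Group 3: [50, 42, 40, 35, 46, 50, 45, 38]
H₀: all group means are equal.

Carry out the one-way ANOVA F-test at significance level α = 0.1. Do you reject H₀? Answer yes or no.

reject H₀: yes

Group means [20.50, 44.57, 43.25], grand mean 35.739
SSB = Σnᵢ(x̄ᵢ−x̄)² = 2855.220; SSW = ΣΣ(x−x̄ᵢ)² = 571.214
MSB = 2855.220/2 = 1427.6102; MSW = 571.214/20 = 28.5607
F = MSB/MSW = 49.9851
df = (2, 20)
p-value (upper-tail) = 0.00000
At α=0.1: p < α → reject H₀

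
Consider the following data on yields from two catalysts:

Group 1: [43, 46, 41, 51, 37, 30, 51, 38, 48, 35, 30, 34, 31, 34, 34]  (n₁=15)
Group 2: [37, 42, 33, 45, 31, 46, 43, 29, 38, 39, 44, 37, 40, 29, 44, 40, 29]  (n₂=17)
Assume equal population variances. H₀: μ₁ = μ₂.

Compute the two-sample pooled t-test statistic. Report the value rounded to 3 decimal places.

test statistic = 0.370

x̄₁=38.867, s₁=7.367, n₁=15
x̄₂=38.000, s₂=5.884, n₂=17
s_p² = [14·7.367² + 16·5.884²]/30 = 43.7911
SE = √(s_p²·(1/15+1/17)) = 2.3442
t = (38.867−38.000)/2.3442 = 0.3697
df = 30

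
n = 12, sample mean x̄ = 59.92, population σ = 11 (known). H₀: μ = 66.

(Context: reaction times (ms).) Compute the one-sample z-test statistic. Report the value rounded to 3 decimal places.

test statistic = -1.915

SE = σ/√n = 11/√12 = 3.1754
z = (x̄−μ₀)/SE = (59.92−66)/3.1754 = -1.9147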